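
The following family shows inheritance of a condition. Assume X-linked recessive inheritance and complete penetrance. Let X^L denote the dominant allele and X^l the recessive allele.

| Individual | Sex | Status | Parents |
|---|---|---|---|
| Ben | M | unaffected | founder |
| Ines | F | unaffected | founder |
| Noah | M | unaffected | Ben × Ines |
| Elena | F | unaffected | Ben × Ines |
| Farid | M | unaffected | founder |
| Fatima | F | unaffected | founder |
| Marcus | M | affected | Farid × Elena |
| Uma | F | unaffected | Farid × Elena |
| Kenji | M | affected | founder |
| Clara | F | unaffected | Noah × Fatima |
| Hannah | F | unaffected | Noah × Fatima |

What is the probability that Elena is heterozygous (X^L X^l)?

Elena is unaffected so carries L and passed l to Marcus (X^l Y), so Elena is X^L X^l, giving P(X^L X^l) = 1.

1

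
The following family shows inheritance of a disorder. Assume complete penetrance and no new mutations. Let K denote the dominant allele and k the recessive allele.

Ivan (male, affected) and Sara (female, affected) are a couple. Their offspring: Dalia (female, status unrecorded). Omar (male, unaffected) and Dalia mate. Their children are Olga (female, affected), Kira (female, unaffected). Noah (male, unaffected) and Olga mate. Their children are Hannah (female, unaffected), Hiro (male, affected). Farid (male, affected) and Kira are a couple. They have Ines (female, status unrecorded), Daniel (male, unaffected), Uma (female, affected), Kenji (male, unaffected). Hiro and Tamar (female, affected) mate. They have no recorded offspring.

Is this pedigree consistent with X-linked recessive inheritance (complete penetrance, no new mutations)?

Under X-linked recessive, Olga (affected, female) cannot arise from Omar (unaffected) × Dalia (unrecorded).

No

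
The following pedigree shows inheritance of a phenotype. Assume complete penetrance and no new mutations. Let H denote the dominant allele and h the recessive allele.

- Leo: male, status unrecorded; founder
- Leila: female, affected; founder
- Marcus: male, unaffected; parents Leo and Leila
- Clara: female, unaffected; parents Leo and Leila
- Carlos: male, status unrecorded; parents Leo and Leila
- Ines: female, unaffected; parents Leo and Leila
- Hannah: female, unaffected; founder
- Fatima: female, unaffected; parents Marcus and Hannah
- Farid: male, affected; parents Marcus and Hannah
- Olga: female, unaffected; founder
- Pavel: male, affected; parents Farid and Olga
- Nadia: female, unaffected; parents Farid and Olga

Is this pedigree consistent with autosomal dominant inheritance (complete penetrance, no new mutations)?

No

Under autosomal dominant, Farid (affected, male) cannot arise from Marcus (unaffected) × Hannah (unaffected).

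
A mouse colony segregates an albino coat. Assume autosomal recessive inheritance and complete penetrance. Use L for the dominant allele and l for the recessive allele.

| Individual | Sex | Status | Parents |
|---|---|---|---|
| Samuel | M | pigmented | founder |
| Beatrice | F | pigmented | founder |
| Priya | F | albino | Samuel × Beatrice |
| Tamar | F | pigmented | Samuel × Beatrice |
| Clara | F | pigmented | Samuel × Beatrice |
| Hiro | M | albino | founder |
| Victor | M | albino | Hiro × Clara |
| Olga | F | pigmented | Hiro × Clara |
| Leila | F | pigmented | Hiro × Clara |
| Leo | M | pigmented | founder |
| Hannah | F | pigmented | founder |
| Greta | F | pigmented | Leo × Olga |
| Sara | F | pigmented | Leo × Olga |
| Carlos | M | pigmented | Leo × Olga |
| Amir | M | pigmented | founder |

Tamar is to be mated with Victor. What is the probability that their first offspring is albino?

1/3

Samuel is pigmented so carries L and passed l to Priya (ll), so Samuel is Ll.
Beatrice is pigmented so carries L and passed l to Priya (ll), so Beatrice is Ll.
Tamar is a pigmented offspring of Samuel (Ll) × Beatrice (Ll), whose cross gives 1/4 LL : 1/2 Ll : 1/4 ll; conditioning on being pigmented, Tamar is LL with probability 1/3, Ll with probability 2/3.
Victor is albino, so Victor is ll.
Summing over parental genotype combinations, P(offspring is albino) = 2/3·1/2 = 1/3.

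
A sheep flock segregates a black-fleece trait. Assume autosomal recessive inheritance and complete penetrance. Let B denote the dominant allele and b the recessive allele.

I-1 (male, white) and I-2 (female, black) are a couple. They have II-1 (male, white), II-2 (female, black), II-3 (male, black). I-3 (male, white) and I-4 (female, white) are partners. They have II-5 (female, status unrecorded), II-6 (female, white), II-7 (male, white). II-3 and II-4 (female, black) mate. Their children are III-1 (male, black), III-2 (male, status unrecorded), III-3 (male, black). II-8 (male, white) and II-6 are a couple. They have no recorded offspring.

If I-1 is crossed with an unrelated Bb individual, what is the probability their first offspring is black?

1/4

I-1 is white so carries B and passed b to II-2 (bb), so I-1 is Bb.
The cross gives 1/4 BB : 1/2 Bb : 1/4 bb, so P(offspring is black) = 1/4.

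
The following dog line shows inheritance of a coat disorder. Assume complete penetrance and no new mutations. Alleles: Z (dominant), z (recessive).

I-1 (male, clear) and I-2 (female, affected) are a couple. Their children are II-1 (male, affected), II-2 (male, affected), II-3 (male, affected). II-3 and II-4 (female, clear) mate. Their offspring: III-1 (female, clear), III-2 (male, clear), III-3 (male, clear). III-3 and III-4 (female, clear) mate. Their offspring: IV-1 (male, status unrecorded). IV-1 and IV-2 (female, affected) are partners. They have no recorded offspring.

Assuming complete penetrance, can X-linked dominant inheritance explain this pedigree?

No

Under X-linked dominant, III-1 (clear, female) cannot arise from II-3 (affected) × II-4 (clear).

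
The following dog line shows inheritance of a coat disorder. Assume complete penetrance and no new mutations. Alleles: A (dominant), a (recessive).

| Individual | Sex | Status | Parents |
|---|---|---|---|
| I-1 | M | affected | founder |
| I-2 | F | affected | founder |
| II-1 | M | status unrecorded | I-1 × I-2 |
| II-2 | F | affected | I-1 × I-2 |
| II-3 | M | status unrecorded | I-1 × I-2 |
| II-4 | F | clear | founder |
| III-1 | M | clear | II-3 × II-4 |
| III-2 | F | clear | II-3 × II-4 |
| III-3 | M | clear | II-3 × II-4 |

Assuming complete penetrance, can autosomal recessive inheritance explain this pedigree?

A consistent assignment under autosomal recessive exists: I-1 aa, I-2 aa, II-1 aa, II-2 aa, II-3 aa, II-4 AA, III-1 Aa, III-2 Aa, III-3 Aa.
In this assignment every recorded phenotype matches its genotype and every non-founder's genotype is obtainable from its parents' genotypes, so the pedigree is consistent.

Yes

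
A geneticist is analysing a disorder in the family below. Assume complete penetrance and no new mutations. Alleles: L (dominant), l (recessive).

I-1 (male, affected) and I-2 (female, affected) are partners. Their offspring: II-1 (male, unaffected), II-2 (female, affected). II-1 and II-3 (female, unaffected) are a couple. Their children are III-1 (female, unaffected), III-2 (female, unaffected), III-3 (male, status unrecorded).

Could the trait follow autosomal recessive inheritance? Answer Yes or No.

Under autosomal recessive, II-1 (unaffected, male) cannot arise from I-1 (affected) × I-2 (affected).

No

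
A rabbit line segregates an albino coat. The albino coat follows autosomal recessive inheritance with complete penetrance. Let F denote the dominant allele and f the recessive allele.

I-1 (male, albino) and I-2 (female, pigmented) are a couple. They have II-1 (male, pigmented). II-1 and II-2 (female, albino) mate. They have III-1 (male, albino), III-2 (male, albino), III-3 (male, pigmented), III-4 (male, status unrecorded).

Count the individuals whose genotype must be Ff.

2

Obligate heterozygotes: II-1 is pigmented so carries F and received f from I-1 (ff), so II-1 is Ff; III-3 is pigmented so carries F and received f from II-2 (ff), so III-3 is Ff.
Every other individual is either homozygous by phenotype or has at least one consistent homozygous assignment, so the count is 2.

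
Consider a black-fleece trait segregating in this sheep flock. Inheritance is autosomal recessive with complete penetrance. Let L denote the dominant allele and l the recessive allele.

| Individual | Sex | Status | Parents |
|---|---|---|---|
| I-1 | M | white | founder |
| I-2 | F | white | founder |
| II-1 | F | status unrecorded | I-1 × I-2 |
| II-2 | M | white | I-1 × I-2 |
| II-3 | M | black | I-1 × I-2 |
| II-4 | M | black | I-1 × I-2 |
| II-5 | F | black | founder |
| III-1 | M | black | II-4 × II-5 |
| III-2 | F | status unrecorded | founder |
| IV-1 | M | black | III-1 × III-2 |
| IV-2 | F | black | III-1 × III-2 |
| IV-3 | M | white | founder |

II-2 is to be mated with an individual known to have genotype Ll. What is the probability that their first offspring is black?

I-1 is white so carries L and passed l to II-3 (ll), so I-1 is Ll.
I-2 is white so carries L and passed l to II-3 (ll), so I-2 is Ll.
II-2 is a white offspring of I-1 (Ll) × I-2 (Ll), whose cross gives 1/4 LL : 1/2 Ll : 1/4 ll; conditioning on being white, II-2 is LL with probability 1/3, Ll with probability 2/3.
Summing over parental genotype combinations, P(offspring is black) = 2/3·1/4 = 1/6.

1/6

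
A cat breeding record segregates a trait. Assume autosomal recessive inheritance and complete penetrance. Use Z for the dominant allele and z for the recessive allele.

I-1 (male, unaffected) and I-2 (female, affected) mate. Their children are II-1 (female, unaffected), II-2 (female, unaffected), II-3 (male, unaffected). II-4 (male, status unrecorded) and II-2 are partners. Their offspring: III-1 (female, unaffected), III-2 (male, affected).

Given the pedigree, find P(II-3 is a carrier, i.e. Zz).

II-3 is unaffected so carries Z and received z from I-2 (zz), so II-3 is Zz, giving P(Zz) = 1.

1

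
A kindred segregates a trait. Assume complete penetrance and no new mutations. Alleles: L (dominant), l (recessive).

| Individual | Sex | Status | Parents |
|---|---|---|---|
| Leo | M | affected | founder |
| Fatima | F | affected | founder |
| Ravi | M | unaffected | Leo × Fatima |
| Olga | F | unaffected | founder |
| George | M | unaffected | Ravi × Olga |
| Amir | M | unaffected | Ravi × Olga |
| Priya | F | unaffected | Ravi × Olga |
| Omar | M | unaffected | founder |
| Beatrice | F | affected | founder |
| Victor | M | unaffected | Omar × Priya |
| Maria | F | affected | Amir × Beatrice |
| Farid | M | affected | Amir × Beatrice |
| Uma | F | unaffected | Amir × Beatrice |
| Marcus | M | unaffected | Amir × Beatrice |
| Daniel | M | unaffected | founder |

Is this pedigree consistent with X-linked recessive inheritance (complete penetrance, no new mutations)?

No

Under X-linked recessive, Ravi (unaffected, male) cannot arise from Leo (affected) × Fatima (affected).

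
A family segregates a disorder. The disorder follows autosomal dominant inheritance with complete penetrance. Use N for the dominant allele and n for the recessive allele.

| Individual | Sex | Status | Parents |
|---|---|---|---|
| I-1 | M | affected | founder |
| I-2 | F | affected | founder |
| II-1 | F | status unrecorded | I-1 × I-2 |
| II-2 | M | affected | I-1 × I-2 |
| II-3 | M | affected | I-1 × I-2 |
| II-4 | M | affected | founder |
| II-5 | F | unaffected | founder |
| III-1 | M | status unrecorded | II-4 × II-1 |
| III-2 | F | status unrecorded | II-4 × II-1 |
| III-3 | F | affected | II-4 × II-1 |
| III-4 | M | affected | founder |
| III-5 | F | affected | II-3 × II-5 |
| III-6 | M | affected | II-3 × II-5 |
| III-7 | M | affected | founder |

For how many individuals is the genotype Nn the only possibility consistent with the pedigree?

Obligate heterozygotes: III-5 is affected so carries N and received n from II-5 (nn), so III-5 is Nn; III-6 is affected so carries N and received n from II-5 (nn), so III-6 is Nn.
Every other individual is either homozygous by phenotype or has at least one consistent homozygous assignment, so the count is 2.

2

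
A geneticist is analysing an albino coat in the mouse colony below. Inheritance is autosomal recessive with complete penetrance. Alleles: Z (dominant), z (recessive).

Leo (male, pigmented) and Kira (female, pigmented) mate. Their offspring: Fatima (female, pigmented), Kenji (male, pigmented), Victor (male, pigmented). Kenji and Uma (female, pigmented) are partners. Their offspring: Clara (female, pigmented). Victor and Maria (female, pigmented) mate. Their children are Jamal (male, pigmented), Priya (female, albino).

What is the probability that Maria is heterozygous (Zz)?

1

Maria is pigmented so carries Z and passed z to Priya (zz), so Maria is Zz, giving P(Zz) = 1.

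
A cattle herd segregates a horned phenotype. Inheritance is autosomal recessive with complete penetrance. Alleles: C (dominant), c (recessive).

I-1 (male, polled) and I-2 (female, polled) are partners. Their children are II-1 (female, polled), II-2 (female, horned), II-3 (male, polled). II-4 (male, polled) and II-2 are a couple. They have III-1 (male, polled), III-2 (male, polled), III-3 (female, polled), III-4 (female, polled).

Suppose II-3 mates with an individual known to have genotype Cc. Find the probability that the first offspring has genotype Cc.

1/2

I-1 is polled so carries C and passed c to II-2 (cc), so I-1 is Cc.
I-2 is polled so carries C and passed c to II-2 (cc), so I-2 is Cc.
II-3 is a polled offspring of I-1 (Cc) × I-2 (Cc), whose cross gives 1/4 CC : 1/2 Cc : 1/4 cc; conditioning on being polled, II-3 is CC with probability 1/3, Cc with probability 2/3.
Summing over parental genotype combinations, P(offspring has genotype Cc) = 1/3·1/2 + 2/3·1/2 = 1/2.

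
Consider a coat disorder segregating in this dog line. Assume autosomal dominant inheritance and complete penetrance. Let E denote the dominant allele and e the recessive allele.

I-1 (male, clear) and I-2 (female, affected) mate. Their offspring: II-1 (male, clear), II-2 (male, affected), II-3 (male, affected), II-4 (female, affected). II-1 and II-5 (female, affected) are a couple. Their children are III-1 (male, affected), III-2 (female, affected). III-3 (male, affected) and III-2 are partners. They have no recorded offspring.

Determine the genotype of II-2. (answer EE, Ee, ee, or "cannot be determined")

Ee

From phenotype alone, II-2 is EE or Ee.
II-2 is affected so carries E and received e from I-1 (ee), so II-2 is Ee.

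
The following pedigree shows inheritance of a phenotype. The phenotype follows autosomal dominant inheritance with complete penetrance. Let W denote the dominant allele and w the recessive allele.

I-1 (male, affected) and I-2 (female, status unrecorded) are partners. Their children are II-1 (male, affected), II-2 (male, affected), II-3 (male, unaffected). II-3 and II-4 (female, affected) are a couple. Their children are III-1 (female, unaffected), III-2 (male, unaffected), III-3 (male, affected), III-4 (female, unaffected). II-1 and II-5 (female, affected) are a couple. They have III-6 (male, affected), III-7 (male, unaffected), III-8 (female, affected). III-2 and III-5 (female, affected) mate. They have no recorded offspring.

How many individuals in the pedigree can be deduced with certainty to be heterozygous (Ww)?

Obligate heterozygotes: I-1 is affected so carries W and passed w to II-3 (ww), so I-1 is Ww; II-1 is affected so carries W and passed w to III-7 (ww), so II-1 is Ww; II-4 is affected so carries W and passed w to III-1 (ww), so II-4 is Ww; II-5 is affected so carries W and passed w to III-7 (ww), so II-5 is Ww; III-3 is affected so carries W and received w from II-3 (ww), so III-3 is Ww.
Every other individual is either homozygous by phenotype or has at least one consistent homozygous assignment, so the count is 5.

5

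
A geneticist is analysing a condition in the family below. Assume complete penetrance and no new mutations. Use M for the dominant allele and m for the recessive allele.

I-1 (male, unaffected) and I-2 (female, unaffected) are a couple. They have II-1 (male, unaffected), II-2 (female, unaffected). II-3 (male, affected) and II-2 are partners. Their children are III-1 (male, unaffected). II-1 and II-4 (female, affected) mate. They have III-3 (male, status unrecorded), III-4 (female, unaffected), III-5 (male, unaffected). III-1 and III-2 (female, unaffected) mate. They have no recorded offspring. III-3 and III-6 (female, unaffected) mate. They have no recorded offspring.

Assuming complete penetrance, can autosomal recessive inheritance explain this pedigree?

Yes

A consistent assignment under autosomal recessive exists: I-1 MM, I-2 MM, II-1 MM, II-2 MM, II-3 mm, II-4 mm, III-1 Mm, III-2 MM, III-3 Mm, III-4 Mm, III-5 Mm, III-6 MM.
In this assignment every recorded phenotype matches its genotype and every non-founder's genotype is obtainable from its parents' genotypes, so the pedigree is consistent.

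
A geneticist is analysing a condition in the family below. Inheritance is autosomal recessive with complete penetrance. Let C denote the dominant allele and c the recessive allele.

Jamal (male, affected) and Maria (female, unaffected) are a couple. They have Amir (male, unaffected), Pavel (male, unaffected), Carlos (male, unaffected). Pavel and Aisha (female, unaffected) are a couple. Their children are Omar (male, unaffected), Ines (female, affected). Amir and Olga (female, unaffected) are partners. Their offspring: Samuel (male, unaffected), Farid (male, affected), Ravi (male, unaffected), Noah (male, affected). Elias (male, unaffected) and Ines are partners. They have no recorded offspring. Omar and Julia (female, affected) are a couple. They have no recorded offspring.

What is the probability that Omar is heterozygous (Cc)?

Pavel is unaffected so carries C and received c from Jamal (cc), so Pavel is Cc.
Aisha is unaffected so carries C and passed c to Ines (cc), so Aisha is Cc.
Their cross gives offspring ratios 1/4 CC : 1/2 Cc : 1/4 cc. Conditioning on Omar being unaffected, P(Cc) = 1/2 / 3/4 = 2/3.

2/3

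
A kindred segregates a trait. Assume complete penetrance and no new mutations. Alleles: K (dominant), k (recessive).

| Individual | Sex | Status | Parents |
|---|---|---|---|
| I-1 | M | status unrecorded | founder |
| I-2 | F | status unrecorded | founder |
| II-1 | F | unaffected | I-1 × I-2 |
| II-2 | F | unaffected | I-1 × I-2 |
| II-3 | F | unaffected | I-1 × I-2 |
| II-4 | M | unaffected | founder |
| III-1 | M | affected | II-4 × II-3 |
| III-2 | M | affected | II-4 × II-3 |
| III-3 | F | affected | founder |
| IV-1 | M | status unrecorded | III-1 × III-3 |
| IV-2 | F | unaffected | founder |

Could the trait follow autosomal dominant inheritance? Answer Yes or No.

Under autosomal dominant, III-1 (affected, male) cannot arise from II-4 (unaffected) × II-3 (unaffected).

No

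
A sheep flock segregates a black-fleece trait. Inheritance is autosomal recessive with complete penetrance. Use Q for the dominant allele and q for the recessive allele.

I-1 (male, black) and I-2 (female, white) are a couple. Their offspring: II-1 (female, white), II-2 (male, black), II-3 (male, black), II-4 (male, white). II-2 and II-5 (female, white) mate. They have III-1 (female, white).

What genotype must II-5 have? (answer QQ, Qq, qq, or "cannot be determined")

II-5's phenotype allows QQ or Qq, and no parent or child forces a single allele at both positions; consistent genotype assignments exist with II-5 as QQ or Qq.

cannot be determined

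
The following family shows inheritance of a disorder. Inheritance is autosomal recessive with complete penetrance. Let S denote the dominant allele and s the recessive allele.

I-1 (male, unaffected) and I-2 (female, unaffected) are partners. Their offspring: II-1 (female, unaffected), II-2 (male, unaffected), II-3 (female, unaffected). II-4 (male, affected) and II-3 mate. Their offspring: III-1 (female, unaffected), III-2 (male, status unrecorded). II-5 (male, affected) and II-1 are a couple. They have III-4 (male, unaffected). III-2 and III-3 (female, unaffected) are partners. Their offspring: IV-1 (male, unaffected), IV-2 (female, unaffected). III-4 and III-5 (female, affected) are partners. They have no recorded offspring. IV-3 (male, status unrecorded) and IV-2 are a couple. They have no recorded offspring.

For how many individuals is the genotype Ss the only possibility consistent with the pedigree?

Obligate heterozygotes: III-1 is unaffected so carries S and received s from II-4 (ss), so III-1 is Ss; III-4 is unaffected so carries S and received s from II-5 (ss), so III-4 is Ss.
Every other individual is either homozygous by phenotype or has at least one consistent homozygous assignment, so the count is 2.

2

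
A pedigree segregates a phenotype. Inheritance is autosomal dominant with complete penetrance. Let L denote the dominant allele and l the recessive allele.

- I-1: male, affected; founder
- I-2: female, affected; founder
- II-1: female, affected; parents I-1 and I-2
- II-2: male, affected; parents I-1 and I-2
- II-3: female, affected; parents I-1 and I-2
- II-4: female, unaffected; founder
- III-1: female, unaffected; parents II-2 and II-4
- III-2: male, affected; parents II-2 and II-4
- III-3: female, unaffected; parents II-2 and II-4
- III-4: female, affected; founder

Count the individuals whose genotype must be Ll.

2

Obligate heterozygotes: II-2 is affected so carries L and passed l to III-1 (ll), so II-2 is Ll; III-2 is affected so carries L and received l from II-4 (ll), so III-2 is Ll.
Every other individual is either homozygous by phenotype or has at least one consistent homozygous assignment, so the count is 2.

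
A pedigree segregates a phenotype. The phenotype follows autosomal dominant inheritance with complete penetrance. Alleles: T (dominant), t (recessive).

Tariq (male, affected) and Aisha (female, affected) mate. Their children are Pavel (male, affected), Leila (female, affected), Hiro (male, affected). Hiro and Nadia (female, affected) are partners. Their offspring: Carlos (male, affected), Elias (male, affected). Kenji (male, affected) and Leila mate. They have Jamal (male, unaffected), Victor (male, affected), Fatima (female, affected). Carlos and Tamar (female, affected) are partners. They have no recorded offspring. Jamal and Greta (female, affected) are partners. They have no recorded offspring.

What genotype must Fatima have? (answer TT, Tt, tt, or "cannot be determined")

Fatima's phenotype allows TT or Tt, and no parent or child forces a single allele at both positions; consistent genotype assignments exist with Fatima as TT or Tt.

cannot be determined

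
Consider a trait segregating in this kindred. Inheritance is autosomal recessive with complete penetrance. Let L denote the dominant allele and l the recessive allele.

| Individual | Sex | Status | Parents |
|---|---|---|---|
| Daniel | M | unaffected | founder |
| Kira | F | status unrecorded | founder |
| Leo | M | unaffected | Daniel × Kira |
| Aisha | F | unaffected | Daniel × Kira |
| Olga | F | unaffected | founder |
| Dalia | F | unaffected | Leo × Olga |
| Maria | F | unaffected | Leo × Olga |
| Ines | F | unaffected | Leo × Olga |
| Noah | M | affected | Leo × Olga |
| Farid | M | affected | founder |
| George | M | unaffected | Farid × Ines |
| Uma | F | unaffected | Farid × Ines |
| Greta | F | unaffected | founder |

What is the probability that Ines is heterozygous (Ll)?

Leo is unaffected so carries L and passed l to Noah (ll), so Leo is Ll.
Olga is unaffected so carries L and passed l to Noah (ll), so Olga is Ll.
Their cross gives offspring ratios 1/4 LL : 1/2 Ll : 1/4 ll. Conditioning on Ines being unaffected, P(Ll) = 1/2 / 3/4 = 2/3 before taking Ines's own offspring into account.
Farid is affected, so Farid is ll.
Now use Ines's offspring. Probability of each recorded status — unaffected son George: 1/2 if Ines is Ll, 1 if LL; unaffected daughter Uma: 1/2 if Ines is Ll, 1 if LL.
Bayes: P(Ll) = 2/3·1/4 / (2/3·1/4 + 1/3·1) = 1/3.

1/3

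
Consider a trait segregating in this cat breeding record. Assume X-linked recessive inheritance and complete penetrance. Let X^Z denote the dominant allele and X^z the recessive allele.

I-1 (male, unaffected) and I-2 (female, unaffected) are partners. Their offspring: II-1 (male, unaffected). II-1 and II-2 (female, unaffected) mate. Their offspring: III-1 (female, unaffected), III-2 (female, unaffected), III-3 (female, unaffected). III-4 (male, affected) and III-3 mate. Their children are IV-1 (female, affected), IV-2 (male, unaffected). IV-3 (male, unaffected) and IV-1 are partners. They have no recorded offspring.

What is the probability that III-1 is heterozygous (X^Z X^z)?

II-1 is unaffected, so II-1 is X^Z Y.
II-2 is unaffected so carries Z and passed z to III-3 (X^Z X^z, whose Z came from II-1), so II-2 is X^Z X^z.
Their cross gives offspring ratios 1/2 X^Z X^Z : 1/2 X^Z X^z. Conditioning on III-1 being unaffected, P(X^Z X^z) = 1/2 / 1 = 1/2.

1/2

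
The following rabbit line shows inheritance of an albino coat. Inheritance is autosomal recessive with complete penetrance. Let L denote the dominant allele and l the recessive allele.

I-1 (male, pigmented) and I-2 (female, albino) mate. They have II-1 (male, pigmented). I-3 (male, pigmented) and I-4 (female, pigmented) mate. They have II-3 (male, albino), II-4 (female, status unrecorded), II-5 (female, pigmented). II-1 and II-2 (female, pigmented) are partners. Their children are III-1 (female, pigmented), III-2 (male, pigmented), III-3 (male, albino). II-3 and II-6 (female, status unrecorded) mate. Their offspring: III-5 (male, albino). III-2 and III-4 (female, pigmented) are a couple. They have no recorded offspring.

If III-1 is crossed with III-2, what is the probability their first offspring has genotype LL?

II-1 is pigmented so carries L and received l from I-2 (ll), so II-1 is Ll.
II-2 is pigmented so carries L and passed l to III-3 (ll), so II-2 is Ll.
III-1 is a pigmented offspring of II-1 (Ll) × II-2 (Ll), whose cross gives 1/4 LL : 1/2 Ll : 1/4 ll; conditioning on being pigmented, III-1 is LL with probability 1/3, Ll with probability 2/3.
III-2 is a pigmented offspring of II-1 (Ll) × II-2 (Ll), whose cross gives 1/4 LL : 1/2 Ll : 1/4 ll; conditioning on being pigmented, III-2 is LL with probability 1/3, Ll with probability 2/3.
Summing over parental genotype combinations, P(offspring has genotype LL) = 1/9·1 + 2/9·1/2 + 2/9·1/2 + 4/9·1/4 = 4/9.

4/9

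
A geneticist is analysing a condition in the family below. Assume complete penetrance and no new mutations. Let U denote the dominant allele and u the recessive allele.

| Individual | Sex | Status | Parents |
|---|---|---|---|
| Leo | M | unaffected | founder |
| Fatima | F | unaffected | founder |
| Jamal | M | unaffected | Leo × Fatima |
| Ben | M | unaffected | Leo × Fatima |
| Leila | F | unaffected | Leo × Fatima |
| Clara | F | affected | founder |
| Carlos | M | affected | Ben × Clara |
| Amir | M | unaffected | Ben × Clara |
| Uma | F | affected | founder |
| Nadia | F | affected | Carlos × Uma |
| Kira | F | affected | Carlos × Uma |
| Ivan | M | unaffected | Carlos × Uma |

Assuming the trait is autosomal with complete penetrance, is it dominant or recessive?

dominant

Carlos and Uma are both affected yet have an unaffected child Ivan. Under a recessive model two affected parents are homozygous and every child would be affected, so the trait cannot be recessive.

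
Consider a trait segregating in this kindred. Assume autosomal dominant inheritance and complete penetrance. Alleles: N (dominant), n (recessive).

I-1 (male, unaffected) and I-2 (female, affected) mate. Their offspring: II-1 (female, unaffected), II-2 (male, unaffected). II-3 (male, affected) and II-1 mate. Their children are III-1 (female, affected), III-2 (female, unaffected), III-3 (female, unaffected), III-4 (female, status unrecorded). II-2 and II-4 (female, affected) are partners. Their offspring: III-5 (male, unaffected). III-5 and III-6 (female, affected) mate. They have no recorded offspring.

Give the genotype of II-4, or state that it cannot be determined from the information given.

Nn

From phenotype alone, II-4 is NN or Nn.
II-4 is affected so carries N and passed n to III-5 (nn), so II-4 is Nn.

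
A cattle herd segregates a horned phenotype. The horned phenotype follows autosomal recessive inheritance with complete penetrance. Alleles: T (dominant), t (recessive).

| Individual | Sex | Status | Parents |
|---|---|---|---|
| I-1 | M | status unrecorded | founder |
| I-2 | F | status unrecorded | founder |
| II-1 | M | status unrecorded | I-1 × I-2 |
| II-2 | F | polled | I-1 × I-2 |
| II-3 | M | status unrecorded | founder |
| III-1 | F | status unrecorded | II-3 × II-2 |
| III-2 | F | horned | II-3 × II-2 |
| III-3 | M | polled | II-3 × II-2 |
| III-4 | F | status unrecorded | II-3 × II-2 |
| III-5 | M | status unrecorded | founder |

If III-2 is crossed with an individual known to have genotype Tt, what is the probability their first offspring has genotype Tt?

1/2

III-2 is horned, so III-2 is tt.
The cross gives 1/2 Tt : 1/2 tt, so P(offspring has genotype Tt) = 1/2.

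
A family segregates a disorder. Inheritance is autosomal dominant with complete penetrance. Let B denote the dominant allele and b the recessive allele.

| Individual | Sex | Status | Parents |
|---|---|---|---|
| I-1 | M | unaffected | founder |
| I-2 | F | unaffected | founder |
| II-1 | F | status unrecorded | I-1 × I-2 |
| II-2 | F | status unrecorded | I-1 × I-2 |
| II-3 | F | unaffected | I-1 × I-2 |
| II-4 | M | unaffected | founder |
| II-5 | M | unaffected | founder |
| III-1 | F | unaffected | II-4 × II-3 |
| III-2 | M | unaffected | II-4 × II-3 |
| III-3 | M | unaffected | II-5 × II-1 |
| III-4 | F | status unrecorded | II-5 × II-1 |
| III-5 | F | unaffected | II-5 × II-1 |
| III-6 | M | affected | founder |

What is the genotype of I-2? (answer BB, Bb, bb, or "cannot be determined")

bb

I-2 is unaffected, so I-2 is bb.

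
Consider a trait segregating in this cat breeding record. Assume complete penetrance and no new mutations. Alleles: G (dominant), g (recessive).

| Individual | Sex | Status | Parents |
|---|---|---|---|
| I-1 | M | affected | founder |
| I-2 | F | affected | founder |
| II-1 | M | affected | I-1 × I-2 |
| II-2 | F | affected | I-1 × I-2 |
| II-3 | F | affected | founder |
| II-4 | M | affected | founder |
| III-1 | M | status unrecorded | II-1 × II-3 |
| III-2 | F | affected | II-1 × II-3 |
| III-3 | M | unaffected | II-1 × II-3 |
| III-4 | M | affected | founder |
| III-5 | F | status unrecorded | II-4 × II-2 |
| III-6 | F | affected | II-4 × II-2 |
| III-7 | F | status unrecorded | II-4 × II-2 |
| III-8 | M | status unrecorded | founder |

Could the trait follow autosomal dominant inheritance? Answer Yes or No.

Yes

A consistent assignment under autosomal dominant exists: I-1 GG, I-2 Gg, II-1 Gg, II-2 GG, II-3 Gg, II-4 GG, III-1 GG, III-2 GG, III-3 gg, III-4 GG, III-5 GG, III-6 GG, III-7 GG, III-8 GG.
In this assignment every recorded phenotype matches its genotype and every non-founder's genotype is obtainable from its parents' genotypes, so the pedigree is consistent.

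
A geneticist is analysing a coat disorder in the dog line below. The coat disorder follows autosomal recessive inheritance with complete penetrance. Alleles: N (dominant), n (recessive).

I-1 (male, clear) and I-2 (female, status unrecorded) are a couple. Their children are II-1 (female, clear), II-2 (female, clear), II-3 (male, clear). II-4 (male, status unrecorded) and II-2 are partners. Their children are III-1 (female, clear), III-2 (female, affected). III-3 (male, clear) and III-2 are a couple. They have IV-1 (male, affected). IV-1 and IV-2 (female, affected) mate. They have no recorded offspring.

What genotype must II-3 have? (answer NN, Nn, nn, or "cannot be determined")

II-3's phenotype allows NN or Nn, and no parent or child forces a single allele at both positions; consistent genotype assignments exist with II-3 as NN or Nn.

cannot be determined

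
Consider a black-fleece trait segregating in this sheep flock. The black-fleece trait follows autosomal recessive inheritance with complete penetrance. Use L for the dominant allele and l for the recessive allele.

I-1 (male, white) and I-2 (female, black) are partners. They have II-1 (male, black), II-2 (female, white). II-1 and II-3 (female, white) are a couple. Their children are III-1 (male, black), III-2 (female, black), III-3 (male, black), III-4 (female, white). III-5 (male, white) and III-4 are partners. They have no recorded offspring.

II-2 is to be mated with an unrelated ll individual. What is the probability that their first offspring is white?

1/2

II-2 is white so carries L and received l from I-2 (ll), so II-2 is Ll.
The cross gives 1/2 Ll : 1/2 ll, so P(offspring is white) = 1/2.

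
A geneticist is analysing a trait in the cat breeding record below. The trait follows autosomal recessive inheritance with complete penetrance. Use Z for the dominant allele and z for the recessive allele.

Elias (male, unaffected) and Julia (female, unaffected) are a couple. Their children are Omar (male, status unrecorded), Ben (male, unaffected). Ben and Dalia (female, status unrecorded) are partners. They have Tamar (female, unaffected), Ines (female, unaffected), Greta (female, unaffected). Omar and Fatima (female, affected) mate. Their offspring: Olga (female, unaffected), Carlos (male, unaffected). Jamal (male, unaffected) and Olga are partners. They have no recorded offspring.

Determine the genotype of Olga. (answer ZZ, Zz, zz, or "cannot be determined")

Zz

From phenotype alone, Olga is ZZ or Zz.
Olga is unaffected so carries Z and received z from Fatima (zz), so Olga is Zz.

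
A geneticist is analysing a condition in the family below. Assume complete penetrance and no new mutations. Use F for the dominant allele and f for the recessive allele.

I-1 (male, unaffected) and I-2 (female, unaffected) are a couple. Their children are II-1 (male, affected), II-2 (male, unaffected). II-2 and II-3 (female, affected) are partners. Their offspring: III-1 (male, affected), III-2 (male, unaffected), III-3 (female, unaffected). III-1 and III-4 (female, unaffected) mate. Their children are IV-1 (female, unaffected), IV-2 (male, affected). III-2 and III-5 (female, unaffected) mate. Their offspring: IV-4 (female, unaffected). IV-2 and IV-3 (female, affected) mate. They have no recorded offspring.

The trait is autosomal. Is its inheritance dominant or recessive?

I-1 and I-2 are both unaffected yet have an affected child II-1. Under dominance, an affected child requires at least one affected parent, so the trait cannot be dominant.

recessive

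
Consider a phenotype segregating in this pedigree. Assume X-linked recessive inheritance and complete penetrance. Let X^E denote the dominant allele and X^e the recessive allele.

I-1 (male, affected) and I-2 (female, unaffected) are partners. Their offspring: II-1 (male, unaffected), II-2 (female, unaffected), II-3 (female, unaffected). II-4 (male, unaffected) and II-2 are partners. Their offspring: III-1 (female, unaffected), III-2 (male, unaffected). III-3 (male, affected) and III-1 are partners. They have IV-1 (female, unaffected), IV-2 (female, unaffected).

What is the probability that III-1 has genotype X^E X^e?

II-4 is unaffected, so II-4 is X^E Y.
II-2 is unaffected so carries E and received e from I-1 (X^e Y), so II-2 is X^E X^e.
Their cross gives offspring ratios 1/2 X^E X^E : 1/2 X^E X^e. Conditioning on III-1 being unaffected, P(X^E X^e) = 1/2 / 1 = 1/2 before taking III-1's own offspring into account.
III-3 is affected, so III-3 is X^e Y.
Now use III-1's offspring. Probability of each recorded status — unaffected daughter IV-1: 1/2 if III-1 is X^E X^e, 1 if X^E X^E; unaffected daughter IV-2: 1/2 if III-1 is X^E X^e, 1 if X^E X^E.
Bayes: P(X^E X^e) = 1/2·1/4 / (1/2·1/4 + 1/2·1) = 1/5.

1/5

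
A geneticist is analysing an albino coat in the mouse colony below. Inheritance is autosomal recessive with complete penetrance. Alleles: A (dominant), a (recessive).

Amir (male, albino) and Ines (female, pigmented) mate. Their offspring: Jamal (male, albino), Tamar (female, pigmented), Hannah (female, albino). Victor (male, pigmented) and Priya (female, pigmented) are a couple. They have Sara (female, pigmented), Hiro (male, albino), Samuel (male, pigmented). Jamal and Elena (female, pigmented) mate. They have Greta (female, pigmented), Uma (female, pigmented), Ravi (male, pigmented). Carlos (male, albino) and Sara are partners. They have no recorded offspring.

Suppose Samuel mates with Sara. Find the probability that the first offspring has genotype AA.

Victor is pigmented so carries A and passed a to Hiro (aa), so Victor is Aa.
Priya is pigmented so carries A and passed a to Hiro (aa), so Priya is Aa.
Samuel is a pigmented offspring of Victor (Aa) × Priya (Aa), whose cross gives 1/4 AA : 1/2 Aa : 1/4 aa; conditioning on being pigmented, Samuel is AA with probability 1/3, Aa with probability 2/3.
Sara is a pigmented offspring of Victor (Aa) × Priya (Aa), whose cross gives 1/4 AA : 1/2 Aa : 1/4 aa; conditioning on being pigmented, Sara is AA with probability 1/3, Aa with probability 2/3.
Summing over parental genotype combinations, P(offspring has genotype AA) = 1/9·1 + 2/9·1/2 + 2/9·1/2 + 4/9·1/4 = 4/9.

4/9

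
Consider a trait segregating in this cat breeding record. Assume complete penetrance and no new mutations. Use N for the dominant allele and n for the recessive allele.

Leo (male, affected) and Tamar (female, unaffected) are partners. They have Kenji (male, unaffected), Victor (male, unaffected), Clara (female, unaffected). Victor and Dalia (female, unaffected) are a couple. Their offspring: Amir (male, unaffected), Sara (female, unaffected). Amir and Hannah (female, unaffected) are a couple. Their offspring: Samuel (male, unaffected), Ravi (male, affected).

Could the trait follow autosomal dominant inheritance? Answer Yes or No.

Under autosomal dominant, Ravi (affected, male) cannot arise from Amir (unaffected) × Hannah (unaffected).

No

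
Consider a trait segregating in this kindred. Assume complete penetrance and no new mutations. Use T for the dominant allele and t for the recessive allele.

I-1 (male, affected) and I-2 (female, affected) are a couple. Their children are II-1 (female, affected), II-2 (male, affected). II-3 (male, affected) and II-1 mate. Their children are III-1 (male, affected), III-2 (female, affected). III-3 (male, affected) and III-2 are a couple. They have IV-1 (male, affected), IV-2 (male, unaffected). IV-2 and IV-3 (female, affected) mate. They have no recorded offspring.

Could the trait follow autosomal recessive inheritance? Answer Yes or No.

No

Under autosomal recessive, IV-2 (unaffected, male) cannot arise from III-3 (affected) × III-2 (affected).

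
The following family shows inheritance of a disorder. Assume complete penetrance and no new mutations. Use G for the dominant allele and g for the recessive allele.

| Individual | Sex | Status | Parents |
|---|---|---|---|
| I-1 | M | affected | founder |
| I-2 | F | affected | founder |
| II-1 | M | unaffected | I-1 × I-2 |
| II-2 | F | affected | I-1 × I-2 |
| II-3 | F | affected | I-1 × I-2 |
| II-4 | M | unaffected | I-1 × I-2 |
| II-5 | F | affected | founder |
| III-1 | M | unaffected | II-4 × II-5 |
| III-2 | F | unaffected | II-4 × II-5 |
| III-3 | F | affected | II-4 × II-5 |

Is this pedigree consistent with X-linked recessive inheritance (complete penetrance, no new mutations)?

Under X-linked recessive, II-1 (unaffected, male) cannot arise from I-1 (affected) × I-2 (affected).

No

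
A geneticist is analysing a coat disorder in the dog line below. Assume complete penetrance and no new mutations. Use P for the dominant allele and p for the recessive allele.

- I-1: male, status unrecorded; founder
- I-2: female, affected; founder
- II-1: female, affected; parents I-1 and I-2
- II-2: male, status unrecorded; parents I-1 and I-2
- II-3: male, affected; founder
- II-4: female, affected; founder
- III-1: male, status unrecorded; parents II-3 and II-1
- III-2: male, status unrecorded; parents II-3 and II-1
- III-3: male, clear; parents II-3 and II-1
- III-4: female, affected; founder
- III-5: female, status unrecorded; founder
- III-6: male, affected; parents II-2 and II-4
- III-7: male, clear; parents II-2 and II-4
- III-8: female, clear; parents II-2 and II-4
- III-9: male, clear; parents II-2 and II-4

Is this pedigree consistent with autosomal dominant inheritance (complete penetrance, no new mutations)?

Yes

A consistent assignment under autosomal dominant exists: I-1 PP, I-2 Pp, II-1 Pp, II-2 Pp, II-3 Pp, II-4 Pp, III-1 PP, III-2 PP, III-3 pp, III-4 PP, III-5 PP, III-6 PP, III-7 pp, III-8 pp, III-9 pp.
In this assignment every recorded phenotype matches its genotype and every non-founder's genotype is obtainable from its parents' genotypes, so the pedigree is consistent.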